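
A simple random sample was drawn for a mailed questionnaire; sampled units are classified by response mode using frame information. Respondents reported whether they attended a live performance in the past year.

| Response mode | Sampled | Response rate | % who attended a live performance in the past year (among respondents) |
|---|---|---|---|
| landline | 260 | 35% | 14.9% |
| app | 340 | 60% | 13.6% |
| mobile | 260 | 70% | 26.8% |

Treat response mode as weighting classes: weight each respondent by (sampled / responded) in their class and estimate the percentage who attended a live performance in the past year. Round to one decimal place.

18.0%

Weighting each respondent by the inverse class response rate inflates each class back to its sampled size, so the class weight is n_sampled:
  landline: 260 × 14.9 = 3874
  app: 340 × 13.6 = 4624
  mobile: 260 × 26.8 = 6968
Adjusted estimate = 15,466 / 860 = 17.9837 → 18.0%.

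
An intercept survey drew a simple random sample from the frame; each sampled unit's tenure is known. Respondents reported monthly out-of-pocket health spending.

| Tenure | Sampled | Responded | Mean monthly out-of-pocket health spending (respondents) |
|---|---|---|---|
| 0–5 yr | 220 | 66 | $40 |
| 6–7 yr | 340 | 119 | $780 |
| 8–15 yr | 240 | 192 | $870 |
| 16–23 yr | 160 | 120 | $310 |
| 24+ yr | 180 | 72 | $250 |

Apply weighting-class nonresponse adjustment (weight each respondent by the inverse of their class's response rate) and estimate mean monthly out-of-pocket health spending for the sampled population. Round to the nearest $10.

Class response rates: 0–5 yr 66/220 = 30%, 6–7 yr 119/340 = 35%, 8–15 yr 192/240 = 80%, 16–23 yr 120/160 = 75%, 24+ yr 72/180 = 40%.
Weighting each respondent by the inverse class response rate inflates each class back to its sampled size, so the class weight is n_sampled:
  0–5 yr: 220 × 40 = 8800
  6–7 yr: 340 × 780 = 265,200
  8–15 yr: 240 × 870 = 208,800
  16–23 yr: 160 × 310 = 49,600
  24+ yr: 180 × 250 = 45,000
Adjusted estimate = 577,400 / 1,140 = 506.491 → $510.

$510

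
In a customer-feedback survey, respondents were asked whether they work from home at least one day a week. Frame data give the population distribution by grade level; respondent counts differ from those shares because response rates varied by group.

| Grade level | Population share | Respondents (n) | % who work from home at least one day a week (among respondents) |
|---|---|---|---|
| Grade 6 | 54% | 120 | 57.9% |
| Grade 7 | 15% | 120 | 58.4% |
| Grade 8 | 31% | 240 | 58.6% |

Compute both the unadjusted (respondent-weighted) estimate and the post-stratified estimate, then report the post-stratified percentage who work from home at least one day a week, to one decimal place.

58.2%

Without adjustment, the pooled respondent share is:
  (120/480)×57.9 + (120/480)×58.4 + (240/480)×58.6 = 58.375%
Post-stratifying to population shares instead:
  0.54×57.9 + 0.15×58.4 + 0.31×58.6 = 58.192%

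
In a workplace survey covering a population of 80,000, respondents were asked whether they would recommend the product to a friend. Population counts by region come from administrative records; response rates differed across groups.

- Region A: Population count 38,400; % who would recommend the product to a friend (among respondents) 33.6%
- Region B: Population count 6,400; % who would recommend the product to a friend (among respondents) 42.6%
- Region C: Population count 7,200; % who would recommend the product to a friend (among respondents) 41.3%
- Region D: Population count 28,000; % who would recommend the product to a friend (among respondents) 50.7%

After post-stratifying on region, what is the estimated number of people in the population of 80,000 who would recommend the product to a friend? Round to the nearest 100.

Each cell contributes its population count × the respondent rate:
  Region A: 38,400 × 33.6% = 12902.4
  Region B: 6,400 × 42.6% = 2726.4
  Region C: 7,200 × 41.3% = 2973.6
  Region D: 28,000 × 50.7% = 14,196
Estimated total = 32798.4 → 32,800.

32,800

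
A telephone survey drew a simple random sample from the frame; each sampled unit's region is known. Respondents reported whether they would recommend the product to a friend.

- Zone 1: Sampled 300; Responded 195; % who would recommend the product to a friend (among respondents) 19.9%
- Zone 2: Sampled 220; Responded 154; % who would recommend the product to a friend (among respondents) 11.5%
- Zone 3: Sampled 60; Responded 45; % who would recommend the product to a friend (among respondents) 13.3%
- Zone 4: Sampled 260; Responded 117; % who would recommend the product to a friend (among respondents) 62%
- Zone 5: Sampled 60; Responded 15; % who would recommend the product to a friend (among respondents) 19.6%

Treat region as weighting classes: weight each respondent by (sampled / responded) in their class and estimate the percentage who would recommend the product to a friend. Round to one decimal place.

Class response rates: Zone 1 195/300 = 65%, Zone 2 154/220 = 70%, Zone 3 45/60 = 75%, Zone 4 117/260 = 45%, Zone 5 15/60 = 25%.
Each respondent's weight = sampled/responded in their class; summing within a class gives n_sampled, so:
  Zone 1: 300 × 19.9 = 5970
  Zone 2: 220 × 11.5 = 2530
  Zone 3: 60 × 13.3 = 798
  Zone 4: 260 × 62 = 16,120
  Zone 5: 60 × 19.6 = 1176
Adjusted estimate = 26,594 / 900 = 29.5489 → 29.5%.

29.5%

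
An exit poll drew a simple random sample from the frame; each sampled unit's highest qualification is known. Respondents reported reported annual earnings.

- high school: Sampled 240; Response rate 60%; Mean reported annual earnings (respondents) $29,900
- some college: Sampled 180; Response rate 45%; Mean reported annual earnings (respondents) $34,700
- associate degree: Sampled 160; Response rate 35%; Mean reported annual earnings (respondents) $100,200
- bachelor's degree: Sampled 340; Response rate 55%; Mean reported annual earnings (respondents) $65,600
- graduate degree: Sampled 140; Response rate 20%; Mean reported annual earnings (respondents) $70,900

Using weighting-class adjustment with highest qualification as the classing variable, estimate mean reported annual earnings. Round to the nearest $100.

$58,200

Inverse-response-rate weighting restores each class to its sampled count, so class totals weight by n_sampled:
  high school: 240 × 29,900 = 7,176,000
  some college: 180 × 34,700 = 6,246,000
  associate degree: 160 × 100,200 = 16,032,000
  bachelor's degree: 340 × 65,600 = 22,304,000
  graduate degree: 140 × 70,900 = 9,926,000
Adjusted estimate = 61,684,000 / 1,060 = 58192.5 → $58,200.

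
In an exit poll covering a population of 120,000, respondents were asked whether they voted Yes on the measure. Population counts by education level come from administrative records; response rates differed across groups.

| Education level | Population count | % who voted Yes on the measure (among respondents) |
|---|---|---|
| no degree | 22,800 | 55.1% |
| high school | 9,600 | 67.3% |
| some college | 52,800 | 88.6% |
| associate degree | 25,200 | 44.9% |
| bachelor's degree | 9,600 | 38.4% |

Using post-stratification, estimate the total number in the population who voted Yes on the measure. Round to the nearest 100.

Each cell contributes its population count × the respondent rate:
  no degree: 22,800 × 55.1% = 12562.8
  high school: 9,600 × 67.3% = 6460.8
  some college: 52,800 × 88.6% = 46780.8
  associate degree: 25,200 × 44.9% = 11314.8
  bachelor's degree: 9,600 × 38.4% = 3686.4
Estimated total = 80805.6 → 80,800.

80,800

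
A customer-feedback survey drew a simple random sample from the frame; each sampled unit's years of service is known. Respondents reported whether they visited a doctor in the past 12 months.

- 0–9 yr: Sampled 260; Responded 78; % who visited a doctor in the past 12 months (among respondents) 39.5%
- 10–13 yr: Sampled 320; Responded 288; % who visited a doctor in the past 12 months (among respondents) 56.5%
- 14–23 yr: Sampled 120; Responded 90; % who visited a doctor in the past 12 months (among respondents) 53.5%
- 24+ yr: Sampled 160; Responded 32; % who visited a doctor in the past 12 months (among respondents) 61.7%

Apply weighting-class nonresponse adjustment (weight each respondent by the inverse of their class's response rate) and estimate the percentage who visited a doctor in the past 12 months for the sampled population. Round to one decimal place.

51.9%

Response rates by class: 0–9 yr 78/260 = 30%, 10–13 yr 288/320 = 90%, 14–23 yr 90/120 = 75%, 24+ yr 32/160 = 20%.
Weighting each respondent by the inverse class response rate inflates each class back to its sampled size, so the class weight is n_sampled:
  0–9 yr: 260 × 39.5 = 10,270
  10–13 yr: 320 × 56.5 = 18,080
  14–23 yr: 120 × 53.5 = 6420
  24+ yr: 160 × 61.7 = 9872
Adjusted estimate = 44,642 / 860 = 51.9093 → 51.9%.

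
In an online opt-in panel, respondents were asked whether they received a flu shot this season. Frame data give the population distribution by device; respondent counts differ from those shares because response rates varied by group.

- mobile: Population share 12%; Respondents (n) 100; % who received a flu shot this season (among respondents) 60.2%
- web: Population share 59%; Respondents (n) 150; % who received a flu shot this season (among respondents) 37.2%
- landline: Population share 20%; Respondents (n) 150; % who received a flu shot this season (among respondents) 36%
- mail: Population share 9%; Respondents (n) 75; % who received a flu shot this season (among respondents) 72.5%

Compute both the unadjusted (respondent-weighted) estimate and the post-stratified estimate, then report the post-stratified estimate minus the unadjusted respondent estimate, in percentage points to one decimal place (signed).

-4.3 percentage points

Naive respondent-only estimate (weights = respondent counts):
  (100/475)×60.2 + (150/475)×37.2 + (150/475)×36 + (75/475)×72.5 = 47.2368%
Reweighting by population device shares:
  0.12×60.2 + 0.59×37.2 + 0.2×36 + 0.09×72.5 = 42.897%
Difference = 42.897 − 47.2368 = -4.3398 pp.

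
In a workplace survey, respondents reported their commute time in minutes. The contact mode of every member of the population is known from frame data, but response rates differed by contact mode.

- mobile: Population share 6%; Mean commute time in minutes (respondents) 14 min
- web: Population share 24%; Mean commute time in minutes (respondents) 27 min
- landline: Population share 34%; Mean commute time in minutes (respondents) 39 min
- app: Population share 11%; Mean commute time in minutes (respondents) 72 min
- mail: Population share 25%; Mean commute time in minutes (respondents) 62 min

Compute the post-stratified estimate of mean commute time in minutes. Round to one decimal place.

44.0

Each cell contributes population-share × respondent value:
  mobile: 0.06 × 14 = 0.84
  web: 0.24 × 27 = 6.48
  landline: 0.34 × 39 = 13.26
  app: 0.11 × 72 = 7.92
  mail: 0.25 × 62 = 15.5
Post-stratified estimate = 44 → 44.0.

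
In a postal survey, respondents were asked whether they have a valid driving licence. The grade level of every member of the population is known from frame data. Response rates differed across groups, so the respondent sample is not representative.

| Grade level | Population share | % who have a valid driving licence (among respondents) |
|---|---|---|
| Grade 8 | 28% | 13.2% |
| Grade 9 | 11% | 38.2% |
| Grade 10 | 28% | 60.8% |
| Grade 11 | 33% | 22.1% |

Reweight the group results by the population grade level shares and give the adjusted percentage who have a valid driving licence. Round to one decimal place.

Weight each group's respondent value by its population share:
  Grade 8: 0.28 × 13.2 = 3.696
  Grade 9: 0.11 × 38.2 = 4.202
  Grade 10: 0.28 × 60.8 = 17.024
  Grade 11: 0.33 × 22.1 = 7.293
Post-stratified estimate = 32.215 → 32.2%.

32.2%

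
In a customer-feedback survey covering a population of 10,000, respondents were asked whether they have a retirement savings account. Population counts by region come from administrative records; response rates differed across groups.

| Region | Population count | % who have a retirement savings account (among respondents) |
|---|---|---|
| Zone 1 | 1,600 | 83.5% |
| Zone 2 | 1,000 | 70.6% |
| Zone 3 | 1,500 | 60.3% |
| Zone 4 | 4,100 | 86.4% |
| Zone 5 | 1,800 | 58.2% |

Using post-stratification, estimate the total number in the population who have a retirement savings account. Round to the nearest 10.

Apply each group's respondent rate to its population count:
  Zone 1: 1,600 × 83.5% = 1336
  Zone 2: 1,000 × 70.6% = 706
  Zone 3: 1,500 × 60.3% = 904.5
  Zone 4: 4,100 × 86.4% = 3542.4
  Zone 5: 1,800 × 58.2% = 1047.6
Estimated total = 7536.5 → 7,540.

7,540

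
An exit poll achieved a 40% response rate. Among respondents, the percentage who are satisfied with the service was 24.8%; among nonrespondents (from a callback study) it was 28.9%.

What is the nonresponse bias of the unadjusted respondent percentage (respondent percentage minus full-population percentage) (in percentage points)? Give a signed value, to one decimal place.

Nonresponse fraction = 1 − 0.4 = 0.6.
Bias = (nonresponse fraction) × (respondent percentage − nonrespondent percentage)
     = 0.6 × (24.8 − 28.9) = 0.6 × -4.1 = -2.46.

-2.5 percentage points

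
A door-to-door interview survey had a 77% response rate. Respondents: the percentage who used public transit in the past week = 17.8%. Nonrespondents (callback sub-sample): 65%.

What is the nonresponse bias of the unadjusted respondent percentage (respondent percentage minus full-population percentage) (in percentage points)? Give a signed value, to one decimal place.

Nonresponse fraction = 1 − 0.77 = 0.23.
Bias = (nonresponse fraction) × (respondent percentage − nonrespondent percentage)
     = 0.23 × (17.8 − 65) = 0.23 × -47.2 = -10.856.

-10.9 percentage points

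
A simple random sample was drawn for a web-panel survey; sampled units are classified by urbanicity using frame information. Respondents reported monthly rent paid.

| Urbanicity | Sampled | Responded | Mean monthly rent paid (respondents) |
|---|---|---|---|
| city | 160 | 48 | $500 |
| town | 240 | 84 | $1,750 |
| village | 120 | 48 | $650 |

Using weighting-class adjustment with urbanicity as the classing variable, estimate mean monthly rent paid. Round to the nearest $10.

Response rates by class: city 48/160 = 30%, town 84/240 = 35%, village 48/120 = 40%.
With weight = n_sampled/n_responded per class, the weighted class total is n_sampled:
  city: 160 × 500 = 80,000
  town: 240 × 1750 = 420,000
  village: 120 × 650 = 78,000
Adjusted estimate = 578,000 / 520 = 1111.54 → $1,110.

$1,110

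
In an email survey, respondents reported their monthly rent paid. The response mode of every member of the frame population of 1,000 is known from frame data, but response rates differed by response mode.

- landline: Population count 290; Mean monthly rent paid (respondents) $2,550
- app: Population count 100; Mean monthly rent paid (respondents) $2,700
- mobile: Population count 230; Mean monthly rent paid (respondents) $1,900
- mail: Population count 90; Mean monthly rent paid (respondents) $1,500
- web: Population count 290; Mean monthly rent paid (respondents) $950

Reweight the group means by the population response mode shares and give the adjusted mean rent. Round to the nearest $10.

Reweight to the known response mode distribution:
  landline: (290/1,000) × 2550 = 739.5
  app: (100/1,000) × 2700 = 270
  mobile: (230/1,000) × 1900 = 437
  mail: (90/1,000) × 1500 = 135
  web: (290/1,000) × 950 = 275.5
Post-stratified estimate = 1857 → $1,860.

$1,860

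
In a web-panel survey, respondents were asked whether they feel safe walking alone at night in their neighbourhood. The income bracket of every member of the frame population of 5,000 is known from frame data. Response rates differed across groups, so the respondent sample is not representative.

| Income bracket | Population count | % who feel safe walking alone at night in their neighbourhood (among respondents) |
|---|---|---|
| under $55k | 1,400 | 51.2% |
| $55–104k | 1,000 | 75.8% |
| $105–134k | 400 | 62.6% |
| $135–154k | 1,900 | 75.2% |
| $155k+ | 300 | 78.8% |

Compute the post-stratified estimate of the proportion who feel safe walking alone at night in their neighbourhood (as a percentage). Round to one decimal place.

67.8%

Weight each group's respondent value by its population share:
  under $55k: (1,400/5,000) × 51.2 = 14.336
  $55–104k: (1,000/5,000) × 75.8 = 15.16
  $105–134k: (400/5,000) × 62.6 = 5.008
  $135–154k: (1,900/5,000) × 75.2 = 28.576
  $155k+: (300/5,000) × 78.8 = 4.728
Post-stratified estimate = 67.808 → 67.8%.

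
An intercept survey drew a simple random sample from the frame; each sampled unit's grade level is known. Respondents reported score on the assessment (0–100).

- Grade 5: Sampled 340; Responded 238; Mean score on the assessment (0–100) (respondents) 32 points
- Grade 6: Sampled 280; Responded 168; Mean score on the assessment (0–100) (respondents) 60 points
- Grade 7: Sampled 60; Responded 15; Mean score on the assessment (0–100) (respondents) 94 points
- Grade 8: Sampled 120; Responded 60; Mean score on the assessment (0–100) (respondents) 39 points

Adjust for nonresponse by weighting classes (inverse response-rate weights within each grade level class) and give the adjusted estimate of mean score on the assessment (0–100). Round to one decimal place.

47.5

Class response rates: Grade 5 238/340 = 70%, Grade 6 168/280 = 60%, Grade 7 15/60 = 25%, Grade 8 60/120 = 50%.
Each respondent's weight = sampled/responded in their class; summing within a class gives n_sampled, so:
  Grade 5: 340 × 32 = 10,880
  Grade 6: 280 × 60 = 16,800
  Grade 7: 60 × 94 = 5640
  Grade 8: 120 × 39 = 4680
Adjusted estimate = 38,000 / 800 = 47.5 → 47.5.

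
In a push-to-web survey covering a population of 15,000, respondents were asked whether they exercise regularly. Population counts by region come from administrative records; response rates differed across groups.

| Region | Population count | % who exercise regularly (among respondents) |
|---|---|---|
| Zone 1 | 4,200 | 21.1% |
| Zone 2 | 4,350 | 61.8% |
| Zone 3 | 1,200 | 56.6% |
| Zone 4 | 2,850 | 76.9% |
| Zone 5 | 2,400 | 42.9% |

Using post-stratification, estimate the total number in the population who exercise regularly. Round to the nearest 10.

7,470

Apply each group's respondent rate to its population count:
  Zone 1: 4,200 × 21.1% = 886.2
  Zone 2: 4,350 × 61.8% = 2688.3
  Zone 3: 1,200 × 56.6% = 679.2
  Zone 4: 2,850 × 76.9% = 2191.65
  Zone 5: 2,400 × 42.9% = 1029.6
Estimated total = 7474.95 → 7,470.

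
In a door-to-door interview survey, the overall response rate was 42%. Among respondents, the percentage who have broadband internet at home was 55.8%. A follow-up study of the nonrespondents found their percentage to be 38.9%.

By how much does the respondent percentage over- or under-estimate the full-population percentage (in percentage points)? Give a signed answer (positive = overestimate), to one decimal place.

+9.8 percentage points

Nonresponse fraction = 1 − 0.42 = 0.58.
Bias = (nonresponse fraction) × (respondent percentage − nonrespondent percentage)
     = 0.58 × (55.8 − 38.9) = 0.58 × 16.9 = 9.802.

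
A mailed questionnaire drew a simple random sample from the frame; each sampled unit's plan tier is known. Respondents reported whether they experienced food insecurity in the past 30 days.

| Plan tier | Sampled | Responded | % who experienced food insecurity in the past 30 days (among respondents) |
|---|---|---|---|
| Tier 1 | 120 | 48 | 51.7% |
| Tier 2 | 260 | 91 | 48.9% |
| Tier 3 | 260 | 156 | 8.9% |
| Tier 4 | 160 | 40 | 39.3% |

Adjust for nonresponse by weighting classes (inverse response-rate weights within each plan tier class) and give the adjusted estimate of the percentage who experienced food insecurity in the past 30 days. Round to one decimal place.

Response rates by class: Tier 1 48/120 = 40%, Tier 2 91/260 = 35%, Tier 3 156/260 = 60%, Tier 4 40/160 = 25%.
Inverse-response-rate weighting restores each class to its sampled count, so class totals weight by n_sampled:
  Tier 1: 120 × 51.7 = 6204
  Tier 2: 260 × 48.9 = 12,714
  Tier 3: 260 × 8.9 = 2314
  Tier 4: 160 × 39.3 = 6288
Adjusted estimate = 27,520 / 800 = 34.4 → 34.4%.

34.4%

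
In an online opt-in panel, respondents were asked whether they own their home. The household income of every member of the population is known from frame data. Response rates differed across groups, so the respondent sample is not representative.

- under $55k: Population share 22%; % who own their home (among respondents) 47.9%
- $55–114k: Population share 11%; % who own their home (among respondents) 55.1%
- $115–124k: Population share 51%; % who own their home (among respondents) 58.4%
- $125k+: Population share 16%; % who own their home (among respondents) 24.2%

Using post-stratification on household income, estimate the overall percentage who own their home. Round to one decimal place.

Each cell contributes population-share × respondent value:
  under $55k: 0.22 × 47.9 = 10.538
  $55–114k: 0.11 × 55.1 = 6.061
  $115–124k: 0.51 × 58.4 = 29.784
  $125k+: 0.16 × 24.2 = 3.872
Post-stratified estimate = 50.255 → 50.3%.

50.3%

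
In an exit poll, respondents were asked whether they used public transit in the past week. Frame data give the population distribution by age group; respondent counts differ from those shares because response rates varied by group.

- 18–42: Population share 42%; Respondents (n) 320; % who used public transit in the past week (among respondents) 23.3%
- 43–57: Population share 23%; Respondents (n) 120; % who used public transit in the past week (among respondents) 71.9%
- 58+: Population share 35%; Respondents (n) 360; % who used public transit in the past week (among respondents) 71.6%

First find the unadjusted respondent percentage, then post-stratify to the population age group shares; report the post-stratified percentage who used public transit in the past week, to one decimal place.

51.4%

Without adjustment, the pooled respondent share is:
  (320/800)×23.3 + (120/800)×71.9 + (360/800)×71.6 = 52.325%
Reweighting by population age group shares:
  0.42×23.3 + 0.23×71.9 + 0.35×71.6 = 51.383%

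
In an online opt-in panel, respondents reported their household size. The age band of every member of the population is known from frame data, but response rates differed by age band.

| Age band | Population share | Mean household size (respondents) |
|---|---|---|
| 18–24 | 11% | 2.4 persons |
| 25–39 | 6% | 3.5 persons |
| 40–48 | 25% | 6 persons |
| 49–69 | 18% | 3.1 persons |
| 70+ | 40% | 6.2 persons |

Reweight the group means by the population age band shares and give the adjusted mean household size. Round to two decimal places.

5.01

Reweight to the known age band distribution:
  18–24: 0.11 × 2.4 = 0.264
  25–39: 0.06 × 3.5 = 0.21
  40–48: 0.25 × 6 = 1.5
  49–69: 0.18 × 3.1 = 0.558
  70+: 0.4 × 6.2 = 2.48
Post-stratified estimate = 5.012 → 5.01.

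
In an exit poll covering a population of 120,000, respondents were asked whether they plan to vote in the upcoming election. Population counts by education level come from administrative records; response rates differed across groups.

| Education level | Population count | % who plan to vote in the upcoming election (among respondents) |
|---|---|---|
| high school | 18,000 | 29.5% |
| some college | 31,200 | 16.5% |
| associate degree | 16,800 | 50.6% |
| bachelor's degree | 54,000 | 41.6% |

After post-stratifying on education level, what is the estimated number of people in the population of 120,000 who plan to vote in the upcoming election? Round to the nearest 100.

41,400

Estimated count per cell = population count × respondent percentage:
  high school: 18,000 × 29.5% = 5310
  some college: 31,200 × 16.5% = 5148
  associate degree: 16,800 × 50.6% = 8500.8
  bachelor's degree: 54,000 × 41.6% = 22,464
Estimated total = 41422.8 → 41,400.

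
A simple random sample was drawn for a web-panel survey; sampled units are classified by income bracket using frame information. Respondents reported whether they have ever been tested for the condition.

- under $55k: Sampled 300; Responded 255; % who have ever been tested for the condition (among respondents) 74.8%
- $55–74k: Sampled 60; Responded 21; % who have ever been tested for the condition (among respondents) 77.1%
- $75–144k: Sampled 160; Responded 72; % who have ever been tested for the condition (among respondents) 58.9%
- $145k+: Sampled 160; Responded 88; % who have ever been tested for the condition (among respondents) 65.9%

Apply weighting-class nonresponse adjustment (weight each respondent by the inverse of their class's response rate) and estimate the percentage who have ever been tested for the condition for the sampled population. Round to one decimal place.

69.2%

Class response rates: under $55k 255/300 = 85%, $55–74k 21/60 = 35%, $75–144k 72/160 = 45%, $145k+ 88/160 = 55%.
With weight = n_sampled/n_responded per class, the weighted class total is n_sampled:
  under $55k: 300 × 74.8 = 22,440
  $55–74k: 60 × 77.1 = 4626
  $75–144k: 160 × 58.9 = 9424
  $145k+: 160 × 65.9 = 10,544
Adjusted estimate = 47,034 / 680 = 69.1676 → 69.2%.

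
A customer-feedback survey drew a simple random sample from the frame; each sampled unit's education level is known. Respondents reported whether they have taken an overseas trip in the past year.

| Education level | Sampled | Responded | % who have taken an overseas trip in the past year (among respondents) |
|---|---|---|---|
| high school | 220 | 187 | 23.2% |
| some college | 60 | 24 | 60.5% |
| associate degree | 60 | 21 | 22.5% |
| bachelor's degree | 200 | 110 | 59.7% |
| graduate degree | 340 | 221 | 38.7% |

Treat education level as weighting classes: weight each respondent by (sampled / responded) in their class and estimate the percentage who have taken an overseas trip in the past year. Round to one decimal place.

Class response rates: high school 187/220 = 85%, some college 24/60 = 40%, associate degree 21/60 = 35%, bachelor's degree 110/200 = 55%, graduate degree 221/340 = 65%.
Weighting each respondent by the inverse class response rate inflates each class back to its sampled size, so the class weight is n_sampled:
  high school: 220 × 23.2 = 5104
  some college: 60 × 60.5 = 3630
  associate degree: 60 × 22.5 = 1350
  bachelor's degree: 200 × 59.7 = 11,940
  graduate degree: 340 × 38.7 = 13158
Adjusted estimate = 35,182 / 880 = 39.9795 → 40.0%.

40.0%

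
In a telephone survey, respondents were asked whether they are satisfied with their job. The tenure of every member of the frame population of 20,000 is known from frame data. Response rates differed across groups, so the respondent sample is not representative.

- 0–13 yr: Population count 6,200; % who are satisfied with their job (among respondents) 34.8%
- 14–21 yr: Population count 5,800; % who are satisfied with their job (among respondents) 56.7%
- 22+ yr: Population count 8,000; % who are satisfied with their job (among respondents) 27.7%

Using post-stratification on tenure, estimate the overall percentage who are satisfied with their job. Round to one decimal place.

38.3%

Weight each group's respondent value by its population share:
  0–13 yr: (6,200/20,000) × 34.8 = 10.788
  14–21 yr: (5,800/20,000) × 56.7 = 16.443
  22+ yr: (8,000/20,000) × 27.7 = 11.08
Post-stratified estimate = 38.311 → 38.3%.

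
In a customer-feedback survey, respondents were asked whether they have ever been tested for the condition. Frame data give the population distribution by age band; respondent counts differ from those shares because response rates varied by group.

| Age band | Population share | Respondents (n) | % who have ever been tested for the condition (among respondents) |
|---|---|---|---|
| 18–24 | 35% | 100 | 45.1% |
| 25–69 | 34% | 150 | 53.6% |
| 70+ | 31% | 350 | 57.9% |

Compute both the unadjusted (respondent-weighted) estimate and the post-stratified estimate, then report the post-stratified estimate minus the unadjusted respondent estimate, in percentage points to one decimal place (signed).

-2.7 percentage points

Without adjustment, the pooled respondent share is:
  (100/600)×45.1 + (150/600)×53.6 + (350/600)×57.9 = 54.6917%
Post-stratifying to population shares instead:
  0.35×45.1 + 0.34×53.6 + 0.31×57.9 = 51.958%
Difference = 51.958 − 54.6917 = -2.7337 pp.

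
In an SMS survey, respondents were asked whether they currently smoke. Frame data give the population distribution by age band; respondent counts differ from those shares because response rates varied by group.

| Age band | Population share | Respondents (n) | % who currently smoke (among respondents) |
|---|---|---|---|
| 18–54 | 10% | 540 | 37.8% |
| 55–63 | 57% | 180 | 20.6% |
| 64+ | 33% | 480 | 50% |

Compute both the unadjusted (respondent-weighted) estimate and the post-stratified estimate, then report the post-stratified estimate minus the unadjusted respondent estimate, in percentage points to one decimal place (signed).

Without adjustment, the pooled respondent share is:
  (540/1200)×37.8 + (180/1200)×20.6 + (480/1200)×50 = 40.1%
Post-stratifying to population shares instead:
  0.1×37.8 + 0.57×20.6 + 0.33×50 = 32.022%
Difference = 32.022 − 40.1 = -8.078 pp.

-8.1 percentage points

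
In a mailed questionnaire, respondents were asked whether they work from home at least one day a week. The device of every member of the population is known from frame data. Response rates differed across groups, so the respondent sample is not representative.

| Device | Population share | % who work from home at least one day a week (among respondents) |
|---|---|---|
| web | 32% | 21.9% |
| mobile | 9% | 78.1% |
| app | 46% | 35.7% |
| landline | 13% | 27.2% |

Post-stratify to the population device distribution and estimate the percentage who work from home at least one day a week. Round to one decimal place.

Post-stratification weights by population share, not respondent share:
  web: 0.32 × 21.9 = 7.008
  mobile: 0.09 × 78.1 = 7.029
  app: 0.46 × 35.7 = 16.422
  landline: 0.13 × 27.2 = 3.536
Post-stratified estimate = 33.995 → 34.0%.

34.0%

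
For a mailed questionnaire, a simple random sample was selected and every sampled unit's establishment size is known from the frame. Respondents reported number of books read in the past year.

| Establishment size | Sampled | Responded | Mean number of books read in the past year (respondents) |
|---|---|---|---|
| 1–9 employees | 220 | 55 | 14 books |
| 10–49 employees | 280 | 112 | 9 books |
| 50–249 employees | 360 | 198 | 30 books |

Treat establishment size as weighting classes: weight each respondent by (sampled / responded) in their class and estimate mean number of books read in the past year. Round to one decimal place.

Class response rates: 1–9 employees 55/220 = 25%, 10–49 employees 112/280 = 40%, 50–249 employees 198/360 = 55%.
Weighting each respondent by the inverse class response rate inflates each class back to its sampled size, so the class weight is n_sampled:
  1–9 employees: 220 × 14 = 3080
  10–49 employees: 280 × 9 = 2520
  50–249 employees: 360 × 30 = 10,800
Adjusted estimate = 16,400 / 860 = 19.0698 → 19.1.

19.1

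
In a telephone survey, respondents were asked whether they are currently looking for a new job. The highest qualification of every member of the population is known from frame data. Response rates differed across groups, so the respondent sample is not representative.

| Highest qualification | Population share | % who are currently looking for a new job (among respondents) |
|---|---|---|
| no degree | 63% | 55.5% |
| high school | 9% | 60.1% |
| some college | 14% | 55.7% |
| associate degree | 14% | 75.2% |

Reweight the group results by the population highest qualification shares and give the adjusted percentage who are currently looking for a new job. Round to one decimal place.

58.7%

Each cell contributes population-share × respondent value:
  no degree: 0.63 × 55.5 = 34.965
  high school: 0.09 × 60.1 = 5.409
  some college: 0.14 × 55.7 = 7.798
  associate degree: 0.14 × 75.2 = 10.528
Post-stratified estimate = 58.7 → 58.7%.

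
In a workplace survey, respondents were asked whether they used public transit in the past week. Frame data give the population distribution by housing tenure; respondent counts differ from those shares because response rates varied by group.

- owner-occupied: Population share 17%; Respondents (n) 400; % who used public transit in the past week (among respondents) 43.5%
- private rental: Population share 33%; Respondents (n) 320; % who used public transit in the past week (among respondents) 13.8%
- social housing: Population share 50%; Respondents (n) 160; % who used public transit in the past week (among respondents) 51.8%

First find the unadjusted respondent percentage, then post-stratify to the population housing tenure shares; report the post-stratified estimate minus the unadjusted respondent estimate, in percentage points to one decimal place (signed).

+3.6 percentage points

Naive respondent-only estimate (weights = respondent counts):
  (400/880)×43.5 + (320/880)×13.8 + (160/880)×51.8 = 34.2091%
Post-stratifying to population shares instead:
  0.17×43.5 + 0.33×13.8 + 0.5×51.8 = 37.849%
Difference = 37.849 − 34.2091 = 3.6399 pp.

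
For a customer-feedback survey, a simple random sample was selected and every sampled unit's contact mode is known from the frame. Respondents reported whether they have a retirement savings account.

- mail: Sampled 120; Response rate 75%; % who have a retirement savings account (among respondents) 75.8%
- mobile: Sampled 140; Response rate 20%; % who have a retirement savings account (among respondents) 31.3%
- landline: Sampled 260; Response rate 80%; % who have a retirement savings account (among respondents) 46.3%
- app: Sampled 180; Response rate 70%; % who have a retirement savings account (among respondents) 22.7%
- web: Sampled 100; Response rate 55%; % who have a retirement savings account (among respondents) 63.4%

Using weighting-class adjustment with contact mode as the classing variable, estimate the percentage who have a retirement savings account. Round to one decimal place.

Weighting each respondent by the inverse class response rate inflates each class back to its sampled size, so the class weight is n_sampled:
  mail: 120 × 75.8 = 9096
  mobile: 140 × 31.3 = 4382
  landline: 260 × 46.3 = 12,038
  app: 180 × 22.7 = 4086
  web: 100 × 63.4 = 6340
Adjusted estimate = 35,942 / 800 = 44.9275 → 44.9%.

44.9%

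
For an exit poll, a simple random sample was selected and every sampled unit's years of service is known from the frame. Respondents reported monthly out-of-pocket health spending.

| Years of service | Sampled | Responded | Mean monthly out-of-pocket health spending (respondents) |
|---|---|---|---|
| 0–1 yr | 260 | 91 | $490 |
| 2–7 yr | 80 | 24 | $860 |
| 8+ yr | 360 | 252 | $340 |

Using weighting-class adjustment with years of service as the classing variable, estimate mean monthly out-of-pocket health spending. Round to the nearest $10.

$460

Response rates by class: 0–1 yr 91/260 = 35%, 2–7 yr 24/80 = 30%, 8+ yr 252/360 = 70%.
With weight = n_sampled/n_responded per class, the weighted class total is n_sampled:
  0–1 yr: 260 × 490 = 127,400
  2–7 yr: 80 × 860 = 68,800
  8+ yr: 360 × 340 = 122,400
Adjusted estimate = 318,600 / 700 = 455.143 → $460.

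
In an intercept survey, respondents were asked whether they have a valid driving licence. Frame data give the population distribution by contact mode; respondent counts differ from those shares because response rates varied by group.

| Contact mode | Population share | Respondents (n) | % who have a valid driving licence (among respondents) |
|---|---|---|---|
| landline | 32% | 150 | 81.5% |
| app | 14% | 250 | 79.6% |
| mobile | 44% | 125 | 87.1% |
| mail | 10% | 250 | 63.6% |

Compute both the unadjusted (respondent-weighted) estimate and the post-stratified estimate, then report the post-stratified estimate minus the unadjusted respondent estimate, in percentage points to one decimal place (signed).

Naive respondent-only estimate (weights = respondent counts):
  (150/775)×81.5 + (250/775)×79.6 + (125/775)×87.1 + (250/775)×63.6 = 76.0161%
Post-stratifying to population shares instead:
  0.32×81.5 + 0.14×79.6 + 0.44×87.1 + 0.1×63.6 = 81.908%
Difference = 81.908 − 76.0161 = 5.8919 pp.

+5.9 percentage points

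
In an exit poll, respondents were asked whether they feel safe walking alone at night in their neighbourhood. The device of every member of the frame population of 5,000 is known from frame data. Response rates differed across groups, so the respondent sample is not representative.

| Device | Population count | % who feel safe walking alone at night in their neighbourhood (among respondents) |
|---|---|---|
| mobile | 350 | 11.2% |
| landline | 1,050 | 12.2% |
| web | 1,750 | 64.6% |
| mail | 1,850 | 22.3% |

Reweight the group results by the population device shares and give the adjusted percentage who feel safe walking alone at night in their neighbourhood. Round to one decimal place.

Reweight to the known device distribution:
  mobile: (350/5,000) × 11.2 = 0.784
  landline: (1,050/5,000) × 12.2 = 2.562
  web: (1,750/5,000) × 64.6 = 22.61
  mail: (1,850/5,000) × 22.3 = 8.251
Post-stratified estimate = 34.207 → 34.2%.

34.2%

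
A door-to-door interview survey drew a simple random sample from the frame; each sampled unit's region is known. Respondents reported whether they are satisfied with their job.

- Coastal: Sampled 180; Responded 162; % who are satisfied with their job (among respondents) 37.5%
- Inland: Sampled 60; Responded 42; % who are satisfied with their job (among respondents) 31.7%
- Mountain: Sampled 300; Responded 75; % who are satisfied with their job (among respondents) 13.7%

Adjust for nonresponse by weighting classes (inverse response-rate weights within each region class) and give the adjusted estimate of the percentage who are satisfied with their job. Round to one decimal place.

23.6%

Response rates by class: Coastal 162/180 = 90%, Inland 42/60 = 70%, Mountain 75/300 = 25%.
With weight = n_sampled/n_responded per class, the weighted class total is n_sampled:
  Coastal: 180 × 37.5 = 6750
  Inland: 60 × 31.7 = 1902
  Mountain: 300 × 13.7 = 4110
Adjusted estimate = 12,762 / 540 = 23.6333 → 23.6%.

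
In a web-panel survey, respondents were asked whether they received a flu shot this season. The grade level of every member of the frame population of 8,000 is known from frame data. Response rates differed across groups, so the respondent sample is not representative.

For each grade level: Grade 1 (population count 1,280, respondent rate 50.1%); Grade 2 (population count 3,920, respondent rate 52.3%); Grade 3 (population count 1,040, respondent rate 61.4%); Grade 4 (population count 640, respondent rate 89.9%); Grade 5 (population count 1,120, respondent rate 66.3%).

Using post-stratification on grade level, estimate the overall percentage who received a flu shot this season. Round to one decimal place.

58.1%

Weight each group's respondent value by its population share:
  Grade 1: (1,280/8,000) × 50.1 = 8.016
  Grade 2: (3,920/8,000) × 52.3 = 25.627
  Grade 3: (1,040/8,000) × 61.4 = 7.982
  Grade 4: (640/8,000) × 89.9 = 7.192
  Grade 5: (1,120/8,000) × 66.3 = 9.282
Post-stratified estimate = 58.099 → 58.1%.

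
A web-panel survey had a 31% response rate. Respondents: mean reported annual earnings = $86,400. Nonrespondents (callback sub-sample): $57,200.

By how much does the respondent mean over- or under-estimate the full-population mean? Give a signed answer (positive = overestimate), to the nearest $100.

Nonresponse fraction = 1 − 0.31 = 0.69.
Bias = (nonresponse fraction) × (respondent mean − nonrespondent mean)
     = 0.69 × (86,400 − 57,200) = 0.69 × 29,200 = 20,148.

+$20,100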